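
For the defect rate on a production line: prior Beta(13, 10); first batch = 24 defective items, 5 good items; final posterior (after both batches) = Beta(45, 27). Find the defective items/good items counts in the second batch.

8 defective items and 12 good items

Because Beta–binomial updating is additive in the counts, the combined data contributed (α_post−α_prior, β_post−β_prior) successes and failures.
Total across both batches: 45−13=32 defective items, 27−10=17 good items.
Subtract the first batch: 32−24=8 defective items and 17−5=12 good items.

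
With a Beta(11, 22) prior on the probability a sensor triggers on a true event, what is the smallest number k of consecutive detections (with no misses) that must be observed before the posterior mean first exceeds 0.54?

After k detections and 0 misses the posterior is Beta(11+k, 22), with mean (11+k)/(11+22+k).
Set (11+k)/(33+k) > 0.54 and solve: k > (0.54·33 − 11)/(1 − 0.54) = 14.826.
The smallest integer exceeding 14.826 is 15, and checking k=15: (26)/(48) = 0.5417 > 0.54.

k = 15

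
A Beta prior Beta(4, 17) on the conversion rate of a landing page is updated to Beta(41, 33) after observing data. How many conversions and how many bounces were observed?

Beta is conjugate to the binomial likelihood: posterior = Beta(α+s, β+f).
So s = 41 − 4 = 37 and f = 33 − 17 = 16.

37 conversions and 16 bounces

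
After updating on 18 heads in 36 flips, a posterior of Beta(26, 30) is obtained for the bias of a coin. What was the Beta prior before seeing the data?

Beta(8, 12)

Beta is conjugate to the binomial likelihood: posterior = Beta(a+s, b+f).
Subtract the data counts: 26−18=8, 30−18=12.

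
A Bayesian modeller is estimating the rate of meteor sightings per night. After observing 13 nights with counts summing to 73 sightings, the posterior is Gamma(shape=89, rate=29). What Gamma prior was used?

A Gamma(α, β) prior (rate parametrization) on a Poisson rate with n observations summing to S gives posterior Gamma(α+S, β+n).
So α = 89 − 73 = 16 and β = 29 − 13 = 16.

Gamma(shape=16, rate=16)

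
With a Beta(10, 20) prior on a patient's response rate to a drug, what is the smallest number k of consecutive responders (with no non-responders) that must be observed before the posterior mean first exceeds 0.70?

After k responders and 0 non-responders the posterior is Beta(10+k, 20), with mean (10+k)/(10+20+k).
Set (10+k)/(30+k) > 0.70 and solve: k > (0.70·30 − 10)/(1 − 0.70) = 36.667.
The smallest integer exceeding 36.667 is 37, and checking k=37: (47)/(67) = 0.7015 > 0.70.

k = 37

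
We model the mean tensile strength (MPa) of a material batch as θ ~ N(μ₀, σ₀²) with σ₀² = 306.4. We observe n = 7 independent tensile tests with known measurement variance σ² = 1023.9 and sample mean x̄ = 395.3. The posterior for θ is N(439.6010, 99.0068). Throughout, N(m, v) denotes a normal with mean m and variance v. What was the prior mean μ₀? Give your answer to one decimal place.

With known observation variance, the Normal–Normal posterior has precision τ_n = τ₀ + n/σ² and mean μ_n = (τ₀μ₀ + (n/σ²)x̄)/τ_n.
Here τ₀ = 1/306.4 = 0.003264 and τ_data = 7/1023.9 = 0.006837, so τ_n = 0.010101.
Rearranging for μ₀: μ₀ = (μ_n·τ_n − τ_data·x̄)/τ₀ = (439.6010·0.010101 − 0.006837·395.3) / 0.003264 = 1.737744/0.003264 ≈ 532.4.

μ₀ = 532.4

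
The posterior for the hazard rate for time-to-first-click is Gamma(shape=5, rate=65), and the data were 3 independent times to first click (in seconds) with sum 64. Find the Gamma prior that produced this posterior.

For an exponential likelihood with a Gamma(α, β) prior on the rate, n observations with total T give posterior Gamma(α+n, β+T).
So α = 5 − 3 = 2 and β = 65 − 64 = 1.

Gamma(shape=2, rate=1)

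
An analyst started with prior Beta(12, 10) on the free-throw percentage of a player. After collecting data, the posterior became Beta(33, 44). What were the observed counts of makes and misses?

21 makes and 34 misses

Under Beta–binomial conjugacy the posterior parameters are (α+s, β+f).
Match parameters: s=33−12=21, f=44−10=34.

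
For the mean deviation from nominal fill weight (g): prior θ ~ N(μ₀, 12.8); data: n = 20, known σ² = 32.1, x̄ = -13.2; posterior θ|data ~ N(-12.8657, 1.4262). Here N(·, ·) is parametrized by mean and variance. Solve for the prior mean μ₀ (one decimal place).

μ₀ = -10.2

The posterior mean is a precision-weighted average: μ_n = (τ₀μ₀ + τ_data·x̄)/(τ₀+τ_data), with τ₀=1/σ₀² and τ_data=n/σ².
Here τ₀ = 1/12.8 = 0.078125 and τ_data = 20/32.1 = 0.623053, so τ_n = 0.701178.
Rearranging for μ₀: μ₀ = (μ_n·τ_n − τ_data·x̄)/τ₀ = (-12.8657·0.701178 − 0.623053·-13.2) / 0.078125 = -0.796846/0.078125 ≈ -10.2.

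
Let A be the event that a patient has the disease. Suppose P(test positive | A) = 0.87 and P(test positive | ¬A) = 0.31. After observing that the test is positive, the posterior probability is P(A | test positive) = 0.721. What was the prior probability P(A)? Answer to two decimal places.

In odds form, posterior odds = prior odds × likelihood ratio, so prior odds = posterior odds ÷ LR.
Posterior odds = 0.721/(1−0.721) = 2.5842. LR = 0.87/0.31 = 2.8065.
Prior odds = 2.5842/2.8065 = 0.9208, so P(A) = 0.9208/(1+0.9208) ≈ 0.48.

P(A) = 0.48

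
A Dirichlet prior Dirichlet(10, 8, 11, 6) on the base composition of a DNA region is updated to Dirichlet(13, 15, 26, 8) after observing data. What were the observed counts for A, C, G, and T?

counts (3, 7, 15, 2)

For a Dirichlet(α) prior with multinomial counts c, the posterior is Dirichlet(α + c) componentwise.
Counts are posterior − prior componentwise: 13−10=3, 15−8=7, 26−11=15, 8−6=2.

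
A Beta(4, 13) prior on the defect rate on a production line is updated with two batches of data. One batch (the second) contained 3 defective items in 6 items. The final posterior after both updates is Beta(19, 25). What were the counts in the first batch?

Because Beta–binomial updating is additive in the counts, the combined data contributed (α_post−α_prior, β_post−β_prior) successes and failures.
Total across both batches: 19−4=15 defective items, 25−13=12 good items.
Subtract the second batch: 15−3=12 defective items and 12−3=9 good items.

12 defective items and 9 good items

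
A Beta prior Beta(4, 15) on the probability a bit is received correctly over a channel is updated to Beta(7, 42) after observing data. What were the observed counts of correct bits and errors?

Beta is conjugate to the binomial likelihood: posterior = Beta(α+s, β+f).
Match parameters: s=7−4=3, f=42−15=27.

3 correct bits and 27 errors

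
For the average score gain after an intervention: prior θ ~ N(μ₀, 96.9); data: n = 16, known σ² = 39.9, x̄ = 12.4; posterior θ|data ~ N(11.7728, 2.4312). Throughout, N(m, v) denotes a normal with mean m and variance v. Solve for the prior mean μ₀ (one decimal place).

The posterior mean is a precision-weighted average: μ_n = (τ₀μ₀ + τ_data·x̄)/(τ₀+τ_data), with τ₀=1/σ₀² and τ_data=n/σ².
Here τ₀ = 1/96.9 = 0.010320 and τ_data = 16/39.9 = 0.401003, so τ_n = 0.411323.
Rearranging for μ₀: μ₀ = (μ_n·τ_n − τ_data·x̄)/τ₀ = (11.7728·0.411323 − 0.401003·12.4) / 0.010320 = -0.130014/0.010320 ≈ -12.6.

μ₀ = -12.6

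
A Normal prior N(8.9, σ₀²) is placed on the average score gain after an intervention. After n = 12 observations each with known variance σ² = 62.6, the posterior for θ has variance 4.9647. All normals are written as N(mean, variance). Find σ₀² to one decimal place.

σ₀² = 102.8

For the Normal–Normal model with known σ², precisions add: τ_n = τ₀ + n/σ².
So 1/σ₀² = 1/4.9647 − 12/62.6 = 0.201422 − 0.191693 = 0.009729.
Hence σ₀² = 1/0.009729 ≈ 102.8.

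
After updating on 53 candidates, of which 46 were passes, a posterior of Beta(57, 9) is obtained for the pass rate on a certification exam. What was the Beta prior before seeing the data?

Beta(11, 2)

Under Beta–binomial conjugacy the posterior parameters are (a+s, b+f).
So a = 57 − 46 = 11 and b = 9 − 7 = 2.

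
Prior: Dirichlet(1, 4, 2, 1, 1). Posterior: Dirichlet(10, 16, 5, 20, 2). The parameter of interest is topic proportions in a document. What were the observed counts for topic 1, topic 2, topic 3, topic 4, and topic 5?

For a Dirichlet(α) prior with multinomial counts c, the posterior is Dirichlet(α + c) componentwise.
Counts are posterior − prior componentwise: 10−1=9, 16−4=12, 5−2=3, 20−1=19, 2−1=1.

counts (9, 12, 3, 19, 1)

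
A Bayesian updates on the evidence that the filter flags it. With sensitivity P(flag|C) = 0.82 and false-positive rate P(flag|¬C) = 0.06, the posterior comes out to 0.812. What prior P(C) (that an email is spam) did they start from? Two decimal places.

P(C) = 0.24

Bayes' rule in odds form gives O(C|E) = O(C)·[P(E|C)/P(E|¬C)], hence O(C) = O(C|E)/LR.
Posterior odds = 0.812/(1−0.812) = 4.3191. LR = 0.82/0.06 = 13.6667.
Prior odds = 4.3191/13.6667 = 0.3160, so P(C) = 0.3160/(1+0.3160) ≈ 0.24.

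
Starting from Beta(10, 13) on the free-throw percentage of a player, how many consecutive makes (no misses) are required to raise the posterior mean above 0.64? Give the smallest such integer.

k = 14

After k makes and 0 misses the posterior is Beta(10+k, 13), with mean (10+k)/(10+13+k).
Set (10+k)/(23+k) > 0.64 and solve: k > (0.64·23 − 10)/(1 − 0.64) = 13.111.
The smallest integer exceeding 13.111 is 14, and checking k=14: (24)/(37) = 0.6486 > 0.64.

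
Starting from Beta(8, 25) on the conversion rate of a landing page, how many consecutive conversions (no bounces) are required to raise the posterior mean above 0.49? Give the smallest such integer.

k = 17

After k conversions and 0 bounces the posterior is Beta(8+k, 25), with mean (8+k)/(8+25+k).
Set (8+k)/(33+k) > 0.49 and solve: k > (0.49·33 − 8)/(1 − 0.49) = 16.020.
The smallest integer exceeding 16.020 is 17.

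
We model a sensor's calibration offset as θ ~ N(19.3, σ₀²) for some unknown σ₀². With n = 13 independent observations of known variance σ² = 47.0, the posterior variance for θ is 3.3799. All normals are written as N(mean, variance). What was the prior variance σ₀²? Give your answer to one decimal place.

Posterior precision equals prior precision plus data precision: 1/σ_n² = 1/σ₀² + n/σ².
So 1/σ₀² = 1/3.3799 − 13/47.0 = 0.295867 − 0.276596 = 0.019271.
Hence σ₀² = 1/0.019271 ≈ 51.9.

σ₀² = 51.9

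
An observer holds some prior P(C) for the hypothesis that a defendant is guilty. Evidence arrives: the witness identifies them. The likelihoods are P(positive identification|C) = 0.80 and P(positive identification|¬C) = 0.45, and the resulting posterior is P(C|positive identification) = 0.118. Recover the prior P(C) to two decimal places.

P(C) = 0.07

In odds form, posterior odds = prior odds × likelihood ratio, so prior odds = posterior odds ÷ LR.
Posterior odds = 0.118/(1−0.118) = 0.1338. LR = 0.80/0.45 = 1.7778.
Prior odds = 0.1338/1.7778 = 0.0753, so P(C) = 0.0753/(1+0.0753) ≈ 0.07.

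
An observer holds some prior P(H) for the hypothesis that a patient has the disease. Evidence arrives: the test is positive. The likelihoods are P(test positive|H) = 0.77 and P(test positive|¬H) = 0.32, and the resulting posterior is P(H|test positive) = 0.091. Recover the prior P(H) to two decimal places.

P(H) = 0.04

Bayes' rule in odds form gives O(H|E) = O(H)·[P(E|H)/P(E|¬H)], hence O(H) = O(H|E)/LR.
Posterior odds = 0.091/(1−0.091) = 0.1001. LR = 0.77/0.32 = 2.4062.
Prior odds = 0.1001/2.4062 = 0.0416, so P(H) = 0.0416/(1+0.0416) ≈ 0.04.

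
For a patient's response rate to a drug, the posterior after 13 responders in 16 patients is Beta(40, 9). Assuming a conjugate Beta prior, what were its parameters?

A Beta(α, β) prior with s successes and f failures in binomial data gives a Beta(α+s, β+f) posterior.
So α = 40 − 13 = 27 and β = 9 − 3 = 6.

Beta(27, 6)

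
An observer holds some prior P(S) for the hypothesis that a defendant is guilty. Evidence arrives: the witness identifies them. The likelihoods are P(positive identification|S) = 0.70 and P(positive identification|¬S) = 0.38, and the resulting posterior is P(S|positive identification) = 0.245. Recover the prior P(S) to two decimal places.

P(S) = 0.15

Bayes' rule in odds form gives O(S|E) = O(S)·[P(E|S)/P(E|¬S)], hence O(S) = O(S|E)/LR.
Posterior odds = 0.245/(1−0.245) = 0.3245. LR = 0.70/0.38 = 1.8421.
Prior odds = 0.3245/1.8421 = 0.1762, so P(S) = 0.1762/(1+0.1762) ≈ 0.15.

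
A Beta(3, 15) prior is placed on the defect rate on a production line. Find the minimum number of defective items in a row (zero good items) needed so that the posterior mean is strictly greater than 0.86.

After k defective items and 0 good items the posterior is Beta(3+k, 15), with mean (3+k)/(3+15+k).
Set (3+k)/(18+k) > 0.86 and solve: k > (0.86·18 − 3)/(1 − 0.86) = 89.143.
The smallest integer exceeding 89.143 is 90.

k = 90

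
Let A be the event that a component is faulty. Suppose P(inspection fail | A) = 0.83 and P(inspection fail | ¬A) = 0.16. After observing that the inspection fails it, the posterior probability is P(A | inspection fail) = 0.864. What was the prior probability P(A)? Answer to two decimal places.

P(A) = 0.55

In odds form, posterior odds = prior odds × likelihood ratio, so prior odds = posterior odds ÷ LR.
Posterior odds = 0.864/(1−0.864) = 6.3529. LR = 0.83/0.16 = 5.1875.
Prior odds = 6.3529/5.1875 = 1.2247, so P(A) = 1.2247/(1+1.2247) ≈ 0.55.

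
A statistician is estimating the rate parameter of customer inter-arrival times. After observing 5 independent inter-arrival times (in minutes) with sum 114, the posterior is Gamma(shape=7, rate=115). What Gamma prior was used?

For an exponential likelihood with a Gamma(α, β) prior on the rate, n observations with total T give posterior Gamma(α+n, β+T).
So α = 7 − 5 = 2 and β = 115 − 114 = 1.

Gamma(shape=2, rate=1)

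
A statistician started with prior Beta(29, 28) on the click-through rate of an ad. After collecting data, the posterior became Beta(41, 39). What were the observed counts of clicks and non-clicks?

12 clicks and 11 non-clicks

A Beta(a, b) prior with s successes and f failures in binomial data gives a Beta(a+s, b+f) posterior.
Match parameters: s=41−29=12, f=39−28=11.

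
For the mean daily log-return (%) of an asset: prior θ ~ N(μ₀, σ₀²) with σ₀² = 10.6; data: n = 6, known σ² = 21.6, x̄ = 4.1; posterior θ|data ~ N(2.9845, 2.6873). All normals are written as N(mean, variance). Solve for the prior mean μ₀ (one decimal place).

μ₀ = -0.3

The posterior mean is a precision-weighted average: μ_n = (τ₀μ₀ + τ_data·x̄)/(τ₀+τ_data), with τ₀=1/σ₀² and τ_data=n/σ².
Here τ₀ = 1/10.6 = 0.094340 and τ_data = 6/21.6 = 0.277778, so τ_n = 0.372118.
Rearranging for μ₀: μ₀ = (μ_n·τ_n − τ_data·x̄)/τ₀ = (2.9845·0.372118 − 0.277778·4.1) / 0.094340 = -0.028304/0.094340 ≈ -0.3.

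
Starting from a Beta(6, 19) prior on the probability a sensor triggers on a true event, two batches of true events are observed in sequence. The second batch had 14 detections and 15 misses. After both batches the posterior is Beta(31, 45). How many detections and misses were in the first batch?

11 detections and 11 misses

Sequential conjugate updates are equivalent to a single update on the pooled data, so total successes = posterior α − prior α and total failures = posterior β − prior β.
Total across both batches: 31−6=25 detections, 45−19=26 misses.
Subtract the second batch: 25−14=11 detections and 26−15=11 misses.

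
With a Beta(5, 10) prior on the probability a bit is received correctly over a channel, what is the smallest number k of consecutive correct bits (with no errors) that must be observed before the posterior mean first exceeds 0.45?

k = 4

After k correct bits and 0 errors the posterior is Beta(5+k, 10), with mean (5+k)/(5+10+k).
Set (5+k)/(15+k) > 0.45 and solve: k > (0.45·15 − 5)/(1 − 0.45) = 3.182.
The smallest integer exceeding 3.182 is 4, and checking k=4: (9)/(19) = 0.4737 > 0.45.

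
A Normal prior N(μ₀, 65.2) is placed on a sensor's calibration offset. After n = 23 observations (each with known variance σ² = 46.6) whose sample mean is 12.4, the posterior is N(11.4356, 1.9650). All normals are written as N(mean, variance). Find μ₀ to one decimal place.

The posterior mean is a precision-weighted average: μ_n = (τ₀μ₀ + τ_data·x̄)/(τ₀+τ_data), with τ₀=1/σ₀² and τ_data=n/σ².
Here τ₀ = 1/65.2 = 0.015337 and τ_data = 23/46.6 = 0.493562, so τ_n = 0.508899.
Rearranging for μ₀: μ₀ = (μ_n·τ_n − τ_data·x̄)/τ₀ = (11.4356·0.508899 − 0.493562·12.4) / 0.015337 = -0.300603/0.015337 ≈ -19.6.

μ₀ = -19.6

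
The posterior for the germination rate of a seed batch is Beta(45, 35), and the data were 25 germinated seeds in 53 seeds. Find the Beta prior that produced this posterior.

Beta(20, 7)

Under Beta–binomial conjugacy the posterior parameters are (α+s, β+f).
Subtract the data counts: 45−25=20, 35−28=7.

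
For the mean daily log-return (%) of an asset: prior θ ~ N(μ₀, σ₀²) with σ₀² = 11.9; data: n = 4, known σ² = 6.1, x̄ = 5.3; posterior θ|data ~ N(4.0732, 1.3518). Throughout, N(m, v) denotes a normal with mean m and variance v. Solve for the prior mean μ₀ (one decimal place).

μ₀ = -5.5

With known observation variance, the Normal–Normal posterior has precision τ_n = τ₀ + n/σ² and mean μ_n = (τ₀μ₀ + (n/σ²)x̄)/τ_n.
Here τ₀ = 1/11.9 = 0.084034 and τ_data = 4/6.1 = 0.655738, so τ_n = 0.739772.
Rearranging for μ₀: μ₀ = (μ_n·τ_n − τ_data·x̄)/τ₀ = (4.0732·0.739772 − 0.655738·5.3) / 0.084034 = -0.462172/0.084034 ≈ -5.5.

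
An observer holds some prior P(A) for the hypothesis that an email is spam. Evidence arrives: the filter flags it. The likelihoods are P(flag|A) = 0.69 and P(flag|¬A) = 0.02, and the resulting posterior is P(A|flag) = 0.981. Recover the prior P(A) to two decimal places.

Bayes' rule in odds form gives O(A|E) = O(A)·[P(E|A)/P(E|¬A)], hence O(A) = O(A|E)/LR.
Posterior odds = 0.981/(1−0.981) = 51.6316. LR = 0.69/0.02 = 34.5000.
Prior odds = 51.6316/34.5000 = 1.4966, so P(A) = 1.4966/(1+1.4966) ≈ 0.60.

P(A) = 0.60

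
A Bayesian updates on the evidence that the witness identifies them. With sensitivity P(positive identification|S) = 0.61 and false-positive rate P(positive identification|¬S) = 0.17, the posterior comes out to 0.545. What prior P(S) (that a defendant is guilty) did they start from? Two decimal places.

Bayes' rule in odds form gives O(S|E) = O(S)·[P(E|S)/P(E|¬S)], hence O(S) = O(S|E)/LR.
Posterior odds = 0.545/(1−0.545) = 1.1978. LR = 0.61/0.17 = 3.5882.
Prior odds = 1.1978/3.5882 = 0.3338, so P(S) = 0.3338/(1+0.3338) ≈ 0.25.

P(S) = 0.25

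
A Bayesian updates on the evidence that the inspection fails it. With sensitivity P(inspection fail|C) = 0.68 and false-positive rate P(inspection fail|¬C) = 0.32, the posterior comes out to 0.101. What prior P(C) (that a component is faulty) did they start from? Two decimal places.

In odds form, posterior odds = prior odds × likelihood ratio, so prior odds = posterior odds ÷ LR.
Posterior odds = 0.101/(1−0.101) = 0.1123. LR = 0.68/0.32 = 2.1250.
Prior odds = 0.1123/2.1250 = 0.0528, so P(C) = 0.0528/(1+0.0528) ≈ 0.05.

P(C) = 0.05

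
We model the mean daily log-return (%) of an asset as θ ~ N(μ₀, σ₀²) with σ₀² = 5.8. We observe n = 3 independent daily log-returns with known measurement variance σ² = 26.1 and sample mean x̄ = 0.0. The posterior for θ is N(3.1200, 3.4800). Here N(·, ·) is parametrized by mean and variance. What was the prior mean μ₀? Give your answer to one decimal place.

With known observation variance, the Normal–Normal posterior has precision τ_n = τ₀ + n/σ² and mean μ_n = (τ₀μ₀ + (n/σ²)x̄)/τ_n.
Here τ₀ = 1/5.8 = 0.172414 and τ_data = 3/26.1 = 0.114943, so τ_n = 0.287357.
Rearranging for μ₀: μ₀ = (μ_n·τ_n − τ_data·x̄)/τ₀ = (3.1200·0.287357 − 0.114943·0.0) / 0.172414 = 0.896554/0.172414 ≈ 5.2.

μ₀ = 5.2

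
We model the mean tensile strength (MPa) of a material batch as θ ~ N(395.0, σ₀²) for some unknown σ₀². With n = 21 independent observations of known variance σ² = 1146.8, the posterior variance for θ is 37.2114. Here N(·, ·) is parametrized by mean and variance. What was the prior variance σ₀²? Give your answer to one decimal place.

Posterior precision equals prior precision plus data precision: 1/σ_n² = 1/σ₀² + n/σ².
So 1/σ₀² = 1/37.2114 − 21/1146.8 = 0.026873 − 0.018312 = 0.008561.
Hence σ₀² = 1/0.008561 ≈ 116.8.

σ₀² = 116.8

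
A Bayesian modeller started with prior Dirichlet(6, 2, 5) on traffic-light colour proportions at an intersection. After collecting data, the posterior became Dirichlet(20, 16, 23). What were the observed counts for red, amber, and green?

For a Dirichlet(α) prior with multinomial counts c, the posterior is Dirichlet(α + c) componentwise.
Counts are posterior − prior componentwise: 20−6=14, 16−2=14, 23−5=18.

counts (14, 14, 18)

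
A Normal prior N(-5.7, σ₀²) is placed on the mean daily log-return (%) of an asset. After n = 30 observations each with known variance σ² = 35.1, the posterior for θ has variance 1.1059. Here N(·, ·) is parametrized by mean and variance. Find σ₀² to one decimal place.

For the Normal–Normal model with known σ², precisions add: τ_n = τ₀ + n/σ².
So 1/σ₀² = 1/1.1059 − 30/35.1 = 0.904241 − 0.854701 = 0.049540.
Hence σ₀² = 1/0.049540 ≈ 20.2.

σ₀² = 20.2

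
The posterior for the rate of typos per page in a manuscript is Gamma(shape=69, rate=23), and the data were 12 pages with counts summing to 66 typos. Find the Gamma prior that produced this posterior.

Gamma(shape=3, rate=11)

Gamma–Poisson conjugacy: posterior shape = α + Σxᵢ, posterior rate = β + n.
So α = 69 − 66 = 3 and β = 23 − 12 = 11.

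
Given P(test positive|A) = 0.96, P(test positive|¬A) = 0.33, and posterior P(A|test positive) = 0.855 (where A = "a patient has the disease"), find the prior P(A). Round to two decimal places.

Bayes' rule in odds form gives O(A|E) = O(A)·[P(E|A)/P(E|¬A)], hence O(A) = O(A|E)/LR.
Posterior odds = 0.855/(1−0.855) = 5.8966. LR = 0.96/0.33 = 2.9091.
Prior odds = 5.8966/2.9091 = 2.0269, so P(A) = 2.0269/(1+2.0269) ≈ 0.67.

P(A) = 0.67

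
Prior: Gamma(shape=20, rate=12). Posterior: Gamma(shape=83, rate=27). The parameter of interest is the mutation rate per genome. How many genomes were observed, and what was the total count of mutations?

Gamma–Poisson conjugacy: posterior shape = α + Σxᵢ, posterior rate = β + n.
Matching: Σxᵢ = 83 − 20 = 63 and n = 27 − 12 = 15.

n = 15 genomes with total 63 mutations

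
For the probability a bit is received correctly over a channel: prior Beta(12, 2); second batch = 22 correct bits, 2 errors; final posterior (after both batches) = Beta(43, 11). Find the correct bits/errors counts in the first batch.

9 correct bits and 7 errors

Because Beta–binomial updating is additive in the counts, the combined data contributed (α_post−α_prior, β_post−β_prior) successes and failures.
Total across both batches: 43−12=31 correct bits, 11−2=9 errors.
Subtract the second batch: 31−22=9 correct bits and 9−2=7 errors.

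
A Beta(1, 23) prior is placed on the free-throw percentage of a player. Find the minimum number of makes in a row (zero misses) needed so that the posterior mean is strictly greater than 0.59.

k = 33

After k makes and 0 misses the posterior is Beta(1+k, 23), with mean (1+k)/(1+23+k).
Set (1+k)/(24+k) > 0.59 and solve: k > (0.59·24 − 1)/(1 − 0.59) = 32.098.
The smallest integer exceeding 32.098 is 33.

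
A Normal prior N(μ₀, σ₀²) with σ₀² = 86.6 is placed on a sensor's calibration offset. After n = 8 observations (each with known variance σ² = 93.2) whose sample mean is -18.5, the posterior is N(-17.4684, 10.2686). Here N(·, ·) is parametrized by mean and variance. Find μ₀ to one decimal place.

μ₀ = -9.8

The posterior mean is a precision-weighted average: μ_n = (τ₀μ₀ + τ_data·x̄)/(τ₀+τ_data), with τ₀=1/σ₀² and τ_data=n/σ².
Here τ₀ = 1/86.6 = 0.011547 and τ_data = 8/93.2 = 0.085837, so τ_n = 0.097384.
Rearranging for μ₀: μ₀ = (μ_n·τ_n − τ_data·x̄)/τ₀ = (-17.4684·0.097384 − 0.085837·-18.5) / 0.011547 = -0.113158/0.011547 ≈ -9.8.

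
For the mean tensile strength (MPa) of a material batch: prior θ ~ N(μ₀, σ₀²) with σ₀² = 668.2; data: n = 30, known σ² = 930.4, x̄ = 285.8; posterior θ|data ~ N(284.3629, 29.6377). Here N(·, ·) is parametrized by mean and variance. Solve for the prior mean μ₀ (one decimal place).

μ₀ = 253.4

The posterior mean is a precision-weighted average: μ_n = (τ₀μ₀ + τ_data·x̄)/(τ₀+τ_data), with τ₀=1/σ₀² and τ_data=n/σ².
Here τ₀ = 1/668.2 = 0.001497 and τ_data = 30/930.4 = 0.032244, so τ_n = 0.033741.
Rearranging for μ₀: μ₀ = (μ_n·τ_n − τ_data·x̄)/τ₀ = (284.3629·0.033741 − 0.032244·285.8) / 0.001497 = 0.379353/0.001497 ≈ 253.4.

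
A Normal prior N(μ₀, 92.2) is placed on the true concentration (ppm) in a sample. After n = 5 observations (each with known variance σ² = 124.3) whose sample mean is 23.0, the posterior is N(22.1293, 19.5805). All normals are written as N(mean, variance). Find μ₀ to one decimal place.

With known observation variance, the Normal–Normal posterior has precision τ_n = τ₀ + n/σ² and mean μ_n = (τ₀μ₀ + (n/σ²)x̄)/τ_n.
Here τ₀ = 1/92.2 = 0.010846 and τ_data = 5/124.3 = 0.040225, so τ_n = 0.051071.
Rearranging for μ₀: μ₀ = (μ_n·τ_n − τ_data·x̄)/τ₀ = (22.1293·0.051071 − 0.040225·23.0) / 0.010846 = 0.204990/0.010846 ≈ 18.9.

μ₀ = 18.9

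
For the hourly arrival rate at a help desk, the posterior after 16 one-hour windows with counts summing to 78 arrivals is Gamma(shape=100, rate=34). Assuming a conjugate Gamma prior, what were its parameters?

Gamma–Poisson conjugacy: posterior shape = α + Σxᵢ, posterior rate = β + n.
So α = 100 − 78 = 22 and β = 34 − 16 = 18.

Gamma(shape=22, rate=18)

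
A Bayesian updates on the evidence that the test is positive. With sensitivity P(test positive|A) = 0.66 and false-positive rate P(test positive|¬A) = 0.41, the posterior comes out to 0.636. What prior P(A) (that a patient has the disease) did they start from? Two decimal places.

P(A) = 0.52

Bayes' rule in odds form gives O(A|E) = O(A)·[P(E|A)/P(E|¬A)], hence O(A) = O(A|E)/LR.
Posterior odds = 0.636/(1−0.636) = 1.7473. LR = 0.66/0.41 = 1.6098.
Prior odds = 1.7473/1.6098 = 1.0854, so P(A) = 1.0854/(1+1.0854) ≈ 0.52.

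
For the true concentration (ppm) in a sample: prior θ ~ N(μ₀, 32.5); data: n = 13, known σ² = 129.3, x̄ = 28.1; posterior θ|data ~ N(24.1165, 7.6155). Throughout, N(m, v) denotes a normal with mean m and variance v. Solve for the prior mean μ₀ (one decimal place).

With known observation variance, the Normal–Normal posterior has precision τ_n = τ₀ + n/σ² and mean μ_n = (τ₀μ₀ + (n/σ²)x̄)/τ_n.
Here τ₀ = 1/32.5 = 0.030769 and τ_data = 13/129.3 = 0.100541, so τ_n = 0.131310.
Rearranging for μ₀: μ₀ = (μ_n·τ_n − τ_data·x̄)/τ₀ = (24.1165·0.131310 − 0.100541·28.1) / 0.030769 = 0.341536/0.030769 ≈ 11.1.

μ₀ = 11.1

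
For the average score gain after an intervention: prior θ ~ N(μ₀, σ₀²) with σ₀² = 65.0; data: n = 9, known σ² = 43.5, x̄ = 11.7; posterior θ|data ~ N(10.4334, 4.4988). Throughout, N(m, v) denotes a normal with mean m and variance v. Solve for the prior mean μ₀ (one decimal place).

The posterior mean is a precision-weighted average: μ_n = (τ₀μ₀ + τ_data·x̄)/(τ₀+τ_data), with τ₀=1/σ₀² and τ_data=n/σ².
Here τ₀ = 1/65.0 = 0.015385 and τ_data = 9/43.5 = 0.206897, so τ_n = 0.222282.
Rearranging for μ₀: μ₀ = (μ_n·τ_n − τ_data·x̄)/τ₀ = (10.4334·0.222282 − 0.206897·11.7) / 0.015385 = -0.101538/0.015385 ≈ -6.6.

μ₀ = -6.6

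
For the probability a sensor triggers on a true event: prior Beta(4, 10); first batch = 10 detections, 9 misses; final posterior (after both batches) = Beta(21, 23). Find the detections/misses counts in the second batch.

7 detections and 4 misses

Sequential conjugate updates are equivalent to a single update on the pooled data, so total successes = posterior α − prior α and total failures = posterior β − prior β.
Total across both batches: 21−4=17 detections, 23−10=13 misses.
Subtract the first batch: 17−10=7 detections and 13−9=4 misses.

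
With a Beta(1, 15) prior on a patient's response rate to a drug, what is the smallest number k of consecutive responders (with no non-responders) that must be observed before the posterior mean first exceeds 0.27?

After k responders and 0 non-responders the posterior is Beta(1+k, 15), with mean (1+k)/(1+15+k).
Set (1+k)/(16+k) > 0.27 and solve: k > (0.27·16 − 1)/(1 − 0.27) = 4.548.
The smallest integer exceeding 4.548 is 5.

k = 5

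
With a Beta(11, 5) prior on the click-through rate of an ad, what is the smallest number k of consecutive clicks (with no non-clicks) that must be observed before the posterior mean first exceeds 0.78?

k = 7

After k clicks and 0 non-clicks the posterior is Beta(11+k, 5), with mean (11+k)/(11+5+k).
Set (11+k)/(16+k) > 0.78 and solve: k > (0.78·16 − 11)/(1 − 0.78) = 6.727.
The smallest integer exceeding 6.727 is 7, and checking k=7: (18)/(23) = 0.7826 > 0.78.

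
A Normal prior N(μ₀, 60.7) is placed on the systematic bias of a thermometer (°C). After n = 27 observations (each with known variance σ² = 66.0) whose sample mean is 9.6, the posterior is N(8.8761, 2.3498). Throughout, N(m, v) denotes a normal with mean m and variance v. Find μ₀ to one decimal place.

μ₀ = -9.1

The posterior mean is a precision-weighted average: μ_n = (τ₀μ₀ + τ_data·x̄)/(τ₀+τ_data), with τ₀=1/σ₀² and τ_data=n/σ².
Here τ₀ = 1/60.7 = 0.016474 and τ_data = 27/66.0 = 0.409091, so τ_n = 0.425565.
Rearranging for μ₀: μ₀ = (μ_n·τ_n − τ_data·x̄)/τ₀ = (8.8761·0.425565 − 0.409091·9.6) / 0.016474 = -0.149916/0.016474 ≈ -9.1.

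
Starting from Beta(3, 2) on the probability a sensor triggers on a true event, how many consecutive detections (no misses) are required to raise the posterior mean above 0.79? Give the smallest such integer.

k = 5

After k detections and 0 misses the posterior is Beta(3+k, 2), with mean (3+k)/(3+2+k).
Set (3+k)/(5+k) > 0.79 and solve: k > (0.79·5 − 3)/(1 − 0.79) = 4.524.
The smallest integer exceeding 4.524 is 5.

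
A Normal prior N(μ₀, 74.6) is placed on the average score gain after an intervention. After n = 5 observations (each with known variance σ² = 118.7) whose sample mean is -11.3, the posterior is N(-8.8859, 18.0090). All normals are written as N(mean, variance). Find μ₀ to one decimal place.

μ₀ = -1.3

With known observation variance, the Normal–Normal posterior has precision τ_n = τ₀ + n/σ² and mean μ_n = (τ₀μ₀ + (n/σ²)x̄)/τ_n.
Here τ₀ = 1/74.6 = 0.013405 and τ_data = 5/118.7 = 0.042123, so τ_n = 0.055528.
Rearranging for μ₀: μ₀ = (μ_n·τ_n − τ_data·x̄)/τ₀ = (-8.8859·0.055528 − 0.042123·-11.3) / 0.013405 = -0.017426/0.013405 ≈ -1.3.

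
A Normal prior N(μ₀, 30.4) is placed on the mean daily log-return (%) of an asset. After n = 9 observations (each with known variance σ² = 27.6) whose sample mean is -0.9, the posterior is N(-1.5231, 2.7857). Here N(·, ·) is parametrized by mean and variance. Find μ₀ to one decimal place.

μ₀ = -7.7

With known observation variance, the Normal–Normal posterior has precision τ_n = τ₀ + n/σ² and mean μ_n = (τ₀μ₀ + (n/σ²)x̄)/τ_n.
Here τ₀ = 1/30.4 = 0.032895 and τ_data = 9/27.6 = 0.326087, so τ_n = 0.358982.
Rearranging for μ₀: μ₀ = (μ_n·τ_n − τ_data·x̄)/τ₀ = (-1.5231·0.358982 − 0.326087·-0.9) / 0.032895 = -0.253287/0.032895 ≈ -7.7.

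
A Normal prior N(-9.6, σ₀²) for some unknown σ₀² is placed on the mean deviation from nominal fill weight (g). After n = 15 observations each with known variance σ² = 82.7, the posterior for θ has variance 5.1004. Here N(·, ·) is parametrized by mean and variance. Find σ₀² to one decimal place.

σ₀² = 68.1

For the Normal–Normal model with known σ², precisions add: τ_n = τ₀ + n/σ².
So 1/σ₀² = 1/5.1004 − 15/82.7 = 0.196063 − 0.181378 = 0.014685.
Hence σ₀² = 1/0.014685 ≈ 68.1.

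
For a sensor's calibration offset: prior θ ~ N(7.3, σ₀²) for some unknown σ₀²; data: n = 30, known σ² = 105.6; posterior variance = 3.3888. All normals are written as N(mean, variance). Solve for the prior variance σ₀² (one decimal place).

σ₀² = 90.9

For the Normal–Normal model with known σ², precisions add: τ_n = τ₀ + n/σ².
So 1/σ₀² = 1/3.3888 − 30/105.6 = 0.295090 − 0.284091 = 0.010999.
Hence σ₀² = 1/0.010999 ≈ 90.9.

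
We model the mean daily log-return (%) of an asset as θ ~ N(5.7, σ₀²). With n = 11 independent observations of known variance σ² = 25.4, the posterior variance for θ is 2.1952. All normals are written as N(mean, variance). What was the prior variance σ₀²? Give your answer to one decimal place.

σ₀² = 44.5

Posterior precision equals prior precision plus data precision: 1/σ_n² = 1/σ₀² + n/σ².
So 1/σ₀² = 1/2.1952 − 11/25.4 = 0.455539 − 0.433071 = 0.022468.
Hence σ₀² = 1/0.022468 ≈ 44.5.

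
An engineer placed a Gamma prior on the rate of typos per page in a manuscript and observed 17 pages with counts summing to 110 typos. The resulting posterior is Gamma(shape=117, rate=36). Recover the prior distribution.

Gamma–Poisson conjugacy: posterior shape = α + Σxᵢ, posterior rate = β + n.
So α = 117 − 110 = 7 and β = 36 − 17 = 19.

Gamma(shape=7, rate=19)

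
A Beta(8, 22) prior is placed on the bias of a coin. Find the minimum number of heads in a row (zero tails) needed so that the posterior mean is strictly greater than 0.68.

After k heads and 0 tails the posterior is Beta(8+k, 22), with mean (8+k)/(8+22+k).
Set (8+k)/(30+k) > 0.68 and solve: k > (0.68·30 − 8)/(1 − 0.68) = 38.750.
The smallest integer exceeding 38.750 is 39.

k = 39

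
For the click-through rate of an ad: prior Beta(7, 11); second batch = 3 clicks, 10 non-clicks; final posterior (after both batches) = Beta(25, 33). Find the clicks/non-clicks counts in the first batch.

Because Beta–binomial updating is additive in the counts, the combined data contributed (α_post−α_prior, β_post−β_prior) successes and failures.
Total across both batches: 25−7=18 clicks, 33−11=22 non-clicks.
Subtract the second batch: 18−3=15 clicks and 22−10=12 non-clicks.

15 clicks and 12 non-clicks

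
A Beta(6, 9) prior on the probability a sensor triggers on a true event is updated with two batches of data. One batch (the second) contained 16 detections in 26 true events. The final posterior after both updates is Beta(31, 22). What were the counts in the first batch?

Because Beta–binomial updating is additive in the counts, the combined data contributed (α_post−α_prior, β_post−β_prior) successes and failures.
Total across both batches: 31−6=25 detections, 22−9=13 misses.
Subtract the second batch: 25−16=9 detections and 13−10=3 misses.

9 detections and 3 misses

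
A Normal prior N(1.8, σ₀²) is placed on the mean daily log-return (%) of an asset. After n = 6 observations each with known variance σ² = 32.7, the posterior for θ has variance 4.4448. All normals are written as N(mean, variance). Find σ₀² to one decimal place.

Posterior precision equals prior precision plus data precision: 1/σ_n² = 1/σ₀² + n/σ².
So 1/σ₀² = 1/4.4448 − 6/32.7 = 0.224982 − 0.183486 = 0.041496.
Hence σ₀² = 1/0.041496 ≈ 24.1.

σ₀² = 24.1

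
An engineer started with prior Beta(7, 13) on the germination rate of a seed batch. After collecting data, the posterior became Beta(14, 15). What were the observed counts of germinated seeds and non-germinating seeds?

7 germinated seeds and 2 non-germinating seeds

Beta is conjugate to the binomial likelihood: posterior = Beta(a+s, b+f).
So s = 14 − 7 = 7 and f = 15 − 13 = 2.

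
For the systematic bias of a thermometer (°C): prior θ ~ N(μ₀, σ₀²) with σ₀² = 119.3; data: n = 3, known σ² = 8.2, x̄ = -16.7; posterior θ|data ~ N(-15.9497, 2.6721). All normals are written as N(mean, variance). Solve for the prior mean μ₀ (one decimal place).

μ₀ = 16.8

With known observation variance, the Normal–Normal posterior has precision τ_n = τ₀ + n/σ² and mean μ_n = (τ₀μ₀ + (n/σ²)x̄)/τ_n.
Here τ₀ = 1/119.3 = 0.008382 and τ_data = 3/8.2 = 0.365854, so τ_n = 0.374236.
Rearranging for μ₀: μ₀ = (μ_n·τ_n − τ_data·x̄)/τ₀ = (-15.9497·0.374236 − 0.365854·-16.7) / 0.008382 = 0.140810/0.008382 ≈ 16.8.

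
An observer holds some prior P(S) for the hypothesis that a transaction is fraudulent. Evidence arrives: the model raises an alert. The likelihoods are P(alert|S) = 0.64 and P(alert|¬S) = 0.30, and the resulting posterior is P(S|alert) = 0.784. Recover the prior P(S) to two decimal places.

P(S) = 0.63

Bayes' rule in odds form gives O(S|E) = O(S)·[P(E|S)/P(E|¬S)], hence O(S) = O(S|E)/LR.
Posterior odds = 0.784/(1−0.784) = 3.6296. LR = 0.64/0.30 = 2.1333.
Prior odds = 3.6296/2.1333 = 1.7014, so P(S) = 1.7014/(1+1.7014) ≈ 0.63.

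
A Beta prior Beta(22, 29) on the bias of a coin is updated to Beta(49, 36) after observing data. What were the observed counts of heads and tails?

Under Beta–binomial conjugacy the posterior parameters are (α+s, β+f).
So s = 49 − 22 = 27 and f = 36 − 29 = 7.

27 heads and 7 tails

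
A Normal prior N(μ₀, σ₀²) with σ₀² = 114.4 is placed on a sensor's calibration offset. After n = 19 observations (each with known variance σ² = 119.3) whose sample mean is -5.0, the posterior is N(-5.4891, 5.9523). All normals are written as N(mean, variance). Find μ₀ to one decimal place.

μ₀ = -14.4

With known observation variance, the Normal–Normal posterior has precision τ_n = τ₀ + n/σ² and mean μ_n = (τ₀μ₀ + (n/σ²)x̄)/τ_n.
Here τ₀ = 1/114.4 = 0.008741 and τ_data = 19/119.3 = 0.159262, so τ_n = 0.168003.
Rearranging for μ₀: μ₀ = (μ_n·τ_n − τ_data·x̄)/τ₀ = (-5.4891·0.168003 − 0.159262·-5.0) / 0.008741 = -0.125875/0.008741 ≈ -14.4.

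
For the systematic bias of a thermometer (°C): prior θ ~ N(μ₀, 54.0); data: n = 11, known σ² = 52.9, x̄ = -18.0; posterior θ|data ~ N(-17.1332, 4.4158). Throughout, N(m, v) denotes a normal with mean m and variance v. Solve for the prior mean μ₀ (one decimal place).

The posterior mean is a precision-weighted average: μ_n = (τ₀μ₀ + τ_data·x̄)/(τ₀+τ_data), with τ₀=1/σ₀² and τ_data=n/σ².
Here τ₀ = 1/54.0 = 0.018519 and τ_data = 11/52.9 = 0.207940, so τ_n = 0.226459.
Rearranging for μ₀: μ₀ = (μ_n·τ_n − τ_data·x̄)/τ₀ = (-17.1332·0.226459 − 0.207940·-18.0) / 0.018519 = -0.137047/0.018519 ≈ -7.4.

μ₀ = -7.4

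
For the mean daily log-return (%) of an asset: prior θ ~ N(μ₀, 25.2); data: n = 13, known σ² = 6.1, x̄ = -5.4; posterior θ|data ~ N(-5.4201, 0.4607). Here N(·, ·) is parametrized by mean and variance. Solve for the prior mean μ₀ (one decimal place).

The posterior mean is a precision-weighted average: μ_n = (τ₀μ₀ + τ_data·x̄)/(τ₀+τ_data), with τ₀=1/σ₀² and τ_data=n/σ².
Here τ₀ = 1/25.2 = 0.039683 and τ_data = 13/6.1 = 2.131148, so τ_n = 2.170831.
Rearranging for μ₀: μ₀ = (μ_n·τ_n − τ_data·x̄)/τ₀ = (-5.4201·2.170831 − 2.131148·-5.4) / 0.039683 = -0.257922/0.039683 ≈ -6.5.

μ₀ = -6.5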